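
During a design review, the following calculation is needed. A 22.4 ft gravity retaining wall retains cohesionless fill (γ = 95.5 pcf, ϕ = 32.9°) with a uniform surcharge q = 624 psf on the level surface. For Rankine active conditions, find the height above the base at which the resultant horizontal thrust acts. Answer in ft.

8.84 ft

K_a = 0.2960.
Triangular part P₁ = ½K_aγH² = 7093 at H/3 = 7.467 ft; rectangular part P₂ = K_a q H = 4138 at H/2 = 11.20 ft.
ȳ = (P₁·7.467 + P₂·11.20)/(P₁+P₂) = 8.842 ft.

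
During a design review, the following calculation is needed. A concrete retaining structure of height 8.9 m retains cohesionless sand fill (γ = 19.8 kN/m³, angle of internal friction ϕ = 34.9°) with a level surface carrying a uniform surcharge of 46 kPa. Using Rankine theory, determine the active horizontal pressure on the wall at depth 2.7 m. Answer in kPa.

27.1 kPa

K_a = (1 − sin φ)/(1 + sin φ) = 0.2721.
σ_v = γz + q = 19.8 × 2.7 + 46 = 99.46 kPa.
σ_h = K_a σ_v = 0.2721 × 99.46 = 27.07 kPa.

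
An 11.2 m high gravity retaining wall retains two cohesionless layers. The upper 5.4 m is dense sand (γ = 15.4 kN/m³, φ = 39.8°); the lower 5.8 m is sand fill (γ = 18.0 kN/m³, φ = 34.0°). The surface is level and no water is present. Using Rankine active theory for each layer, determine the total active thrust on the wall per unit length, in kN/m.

K_a1 = tan²(45°−39.8°/2) = 0.2194; K_a2 = tan²(45°−34.0°/2) = 0.2827.
Layer 1: σ at base = K_a1 γ₁ h₁ = 18.25 kPa; P₁ = ½×18.25×5.4 = 49.27.
Layer 2: σ_v at top = γ₁h₁ = 83.16; σ_h top = K_a2×83.16 = 23.51; σ_h base = K_a2×(83.16+18.0×5.8) = 53.03.
P₂ = ½(23.51+53.03)×5.8 = 222.0. Total P_a = 49.27+222.0 = 271.2 kN/m.

271 kN/m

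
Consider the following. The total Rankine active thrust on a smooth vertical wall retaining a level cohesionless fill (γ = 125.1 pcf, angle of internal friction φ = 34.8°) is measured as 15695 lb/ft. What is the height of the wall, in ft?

30.3 ft

K_a = 0.2733. P_a = ½ K_a γ H² ⇒ H = √(2P_a/(K_a γ)).
H = √(2×15695/(0.2733×125.1)) = 30.30 ft.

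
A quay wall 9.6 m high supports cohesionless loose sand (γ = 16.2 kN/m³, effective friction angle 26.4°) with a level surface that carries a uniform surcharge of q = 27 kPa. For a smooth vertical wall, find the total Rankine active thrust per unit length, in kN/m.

387 kN/m

K_a = tan²(45° − φ/2) = 0.3844.
Soil triangle: ½ K_a γ H² = 0.5×0.3844×16.2×9.6² = 287.0 kN/m.
Surcharge rectangle: K_a q H = 0.3844×27×9.6 = 99.64 kN/m.
Total = 287.0 + 99.64 = 386.6 kN/m.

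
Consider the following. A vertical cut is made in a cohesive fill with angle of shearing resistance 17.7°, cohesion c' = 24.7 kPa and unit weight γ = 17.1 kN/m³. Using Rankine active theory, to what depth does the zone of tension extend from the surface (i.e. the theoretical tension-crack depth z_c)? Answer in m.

3.95 m

K_a = tan²(45° − 17.7°/2) = 0.5337; √K_a = 0.7306.
The active pressure is zero where K_a γ z = 2c√K_a, so z_c = 2c/(γ√K_a) = 2×24.7/(17.1×0.7306) = 3.954 m.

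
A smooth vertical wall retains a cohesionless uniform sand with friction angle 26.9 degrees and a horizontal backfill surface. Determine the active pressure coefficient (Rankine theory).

K_a = tan²(45° − φ/2) = tan²(31.55°) = 0.3770.

0.377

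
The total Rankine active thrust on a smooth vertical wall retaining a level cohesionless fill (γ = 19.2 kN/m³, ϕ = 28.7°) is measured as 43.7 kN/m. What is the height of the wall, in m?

K_a = 0.3511. P_a = ½ K_a γ H² ⇒ H = √(2P_a/(K_a γ)).
H = √(2×43.7/(0.3511×19.2)) = 3.600 m.

3.60 m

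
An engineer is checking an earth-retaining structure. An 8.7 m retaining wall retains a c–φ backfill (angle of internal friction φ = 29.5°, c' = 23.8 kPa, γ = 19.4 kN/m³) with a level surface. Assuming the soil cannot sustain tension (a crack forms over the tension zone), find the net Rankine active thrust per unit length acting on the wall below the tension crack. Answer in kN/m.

K_a = 0.3401; √K_a = 0.5832.
Tension-crack depth z_c = 2c/(γ√K_a) = 2×23.8/(19.4×0.5832) = 4.207 m.
σ_a at base = K_a γ H − 2c√K_a = 0.3401×19.4×8.7 − 2×23.8×0.5832 = 29.64 kPa.
P_a = ½ × 29.64 × (H − z_c) = 0.5×29.64×4.493 = 66.59 kN/m.

66.6 kN/m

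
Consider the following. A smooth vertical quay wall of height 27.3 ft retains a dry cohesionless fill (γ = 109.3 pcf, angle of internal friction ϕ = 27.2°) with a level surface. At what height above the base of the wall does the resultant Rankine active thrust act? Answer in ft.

9.10 ft

K_a = 0.3726.
The pressure distribution is triangular, so the resultant acts at H/3 above the base = 27.3/3 = 9.100 ft.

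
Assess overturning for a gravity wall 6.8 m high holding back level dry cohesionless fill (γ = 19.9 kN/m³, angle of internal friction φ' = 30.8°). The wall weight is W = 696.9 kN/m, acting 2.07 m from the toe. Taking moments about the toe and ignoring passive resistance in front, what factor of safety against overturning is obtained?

K_a = tan²(45° − 30.8°/2) = 0.3227.
P_a = ½K_aγH² = 0.5×0.3227×19.9×6.8² = 148.5 kN/m, acting at H/3 = 2.267 m above the base.
Overturning moment M_o = P_a × H/3 = 148.5 × 2.267 = 336.5.
Resisting moment M_r = W × 2.07 = 696.9 × 2.07 = 1443.
FS_overturning = M_r/M_o = 1443/336.5 = 4.286.

4.29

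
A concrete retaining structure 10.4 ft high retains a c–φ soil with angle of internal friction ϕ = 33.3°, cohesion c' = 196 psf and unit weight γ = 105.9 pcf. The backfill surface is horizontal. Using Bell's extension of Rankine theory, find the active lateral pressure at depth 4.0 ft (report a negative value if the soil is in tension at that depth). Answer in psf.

K_a = (1 − sin φ)/(1 + sin φ) = 0.2911.
σ_a = K_a γ z − 2c√K_a = 0.2911×105.9×4.0 − 2×196×0.5396 = -88.19 psf.

-88.2 psf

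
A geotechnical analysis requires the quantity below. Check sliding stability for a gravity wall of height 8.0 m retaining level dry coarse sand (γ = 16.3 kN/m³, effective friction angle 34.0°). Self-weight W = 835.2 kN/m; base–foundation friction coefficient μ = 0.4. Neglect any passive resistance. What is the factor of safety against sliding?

K_a = tan²(45° − 34.0°/2) = 0.2827.
P_a = ½K_aγH² = 0.5×0.2827×16.3×8.0² = 147.5 kN/m, acting at H/3 = 2.667 m above the base.
FS_sliding = μW / P_a = 0.4×835.2 / 147.5 = 2.266.

2.27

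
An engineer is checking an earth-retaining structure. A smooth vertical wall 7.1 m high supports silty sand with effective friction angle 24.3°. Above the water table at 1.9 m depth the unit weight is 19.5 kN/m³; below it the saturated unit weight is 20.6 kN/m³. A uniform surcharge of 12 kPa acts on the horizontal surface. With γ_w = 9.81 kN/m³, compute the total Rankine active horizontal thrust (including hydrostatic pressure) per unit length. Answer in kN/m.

324 kN/m

K_a = tan²(45° − φ/2) = 0.4169.
γ' = 20.6 − 9.81 = 10.79 kN/m³. h₂ = H − d_w = 5.2 m.
σ'_h: at surface K_a·q = 5.003; at WT K_a(q+γd_w) = 20.45; at base K_a(q+γd_w+γ'h₂) = 43.84 kPa.
P₁ = ½(5.003+20.45)×1.9 = 24.18; P₂ = ½(20.45+43.84)×5.2 = 167.2; P_w = ½γ_w h₂² = 132.6.
Total = 24.18+167.2+132.6 = 324.0 kN/m.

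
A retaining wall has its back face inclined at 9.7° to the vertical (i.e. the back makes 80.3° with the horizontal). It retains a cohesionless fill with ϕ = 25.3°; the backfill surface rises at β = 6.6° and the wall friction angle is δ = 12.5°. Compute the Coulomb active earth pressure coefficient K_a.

0.483

K_a = sin²(α+φ) / [sin²α · sin(α−δ) · (1 + √{sin(φ+δ)sin(φ−β) / (sin(α−δ)sin(α+β))})²].
With α = 80.3°, φ = 25.3°, δ = 12.5°, β = 6.6°: K_a = 0.4831.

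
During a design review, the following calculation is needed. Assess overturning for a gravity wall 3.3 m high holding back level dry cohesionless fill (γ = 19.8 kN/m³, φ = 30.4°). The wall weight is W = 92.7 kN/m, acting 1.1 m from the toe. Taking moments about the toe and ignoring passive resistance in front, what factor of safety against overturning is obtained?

K_a = tan²(45° − 30.4°/2) = 0.3280.
P_a = ½K_aγH² = 0.5×0.3280×19.8×3.3² = 35.36 kN/m, acting at H/3 = 1.100 m above the base.
Overturning moment M_o = P_a × H/3 = 35.36 × 1.100 = 38.90.
Resisting moment M_r = W × 1.1 = 92.7 × 1.1 = 102.0.
FS_overturning = M_r/M_o = 102.0/38.90 = 2.622.

2.62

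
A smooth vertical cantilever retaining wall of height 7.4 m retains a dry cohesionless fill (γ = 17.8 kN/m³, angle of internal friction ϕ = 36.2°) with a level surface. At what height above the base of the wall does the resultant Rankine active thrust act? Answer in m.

K_a = 0.2574.
The pressure distribution is triangular, so the resultant acts at H/3 above the base = 7.4/3 = 2.467 m.

2.47 m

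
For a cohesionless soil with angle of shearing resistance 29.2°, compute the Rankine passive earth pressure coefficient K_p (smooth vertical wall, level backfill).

2.91

K_p = (1 + sin φ)/(1 − sin φ) = tan²(45° + 29.2°/2) = 2.905.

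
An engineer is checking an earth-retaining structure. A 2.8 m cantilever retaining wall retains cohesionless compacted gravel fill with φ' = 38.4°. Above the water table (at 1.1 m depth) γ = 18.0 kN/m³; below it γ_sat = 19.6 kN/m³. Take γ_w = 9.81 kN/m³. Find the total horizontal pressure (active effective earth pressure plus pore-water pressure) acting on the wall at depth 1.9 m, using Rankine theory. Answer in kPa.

14.3 kPa

K_a = (1 − sin φ)/(1 + sin φ) = 0.2337.
γ' = 19.6 − 9.81 = 9.790 kN/m³.
Effective vertical stress at 1.9 m: σ'_v = 18.0×1.1 + 9.790×0.800 = 27.63 kPa.
σ'_h = K_a σ'_v = 0.2337 × 27.63 = 6.457 kPa; u = γ_w × 0.800 = 7.848 kPa.
Total σ_h = 6.457 + 7.848 = 14.31 kPa.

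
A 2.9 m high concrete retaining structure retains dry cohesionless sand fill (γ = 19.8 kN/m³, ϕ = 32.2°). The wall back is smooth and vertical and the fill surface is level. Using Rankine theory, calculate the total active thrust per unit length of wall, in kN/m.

25.4 kN/m

K_a = tan²(45° − φ/2) = 0.3047.
P_a = ½ K_a γ H² = 0.5 × 0.3047 × 19.8 × 2.9² = 25.37 kN/m.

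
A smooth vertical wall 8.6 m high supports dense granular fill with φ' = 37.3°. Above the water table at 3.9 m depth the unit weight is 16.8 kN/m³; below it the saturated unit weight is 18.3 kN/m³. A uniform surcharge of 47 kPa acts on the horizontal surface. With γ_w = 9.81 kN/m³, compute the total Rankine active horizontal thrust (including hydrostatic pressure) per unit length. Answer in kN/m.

K_a = tan²(45° − φ/2) = 0.2453.
γ' = 18.3 − 9.81 = 8.490 kN/m³. h₂ = H − d_w = 4.7 m.
σ'_h: at surface K_a·q = 11.53; at WT K_a(q+γd_w) = 27.61; at base K_a(q+γd_w+γ'h₂) = 37.40 kPa.
P₁ = ½(11.53+27.61)×3.9 = 76.32; P₂ = ½(27.61+37.40)×4.7 = 152.8; P_w = ½γ_w h₂² = 108.4.
Total = 76.32+152.8+108.4 = 337.4 kN/m.

337 kN/m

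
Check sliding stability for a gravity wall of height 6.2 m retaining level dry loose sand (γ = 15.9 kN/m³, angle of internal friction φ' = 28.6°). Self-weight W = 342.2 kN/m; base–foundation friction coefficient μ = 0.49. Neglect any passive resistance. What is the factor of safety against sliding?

K_a = tan²(45° − 28.6°/2) = 0.3525.
P_a = ½K_aγH² = 0.5×0.3525×15.9×6.2² = 107.7 kN/m, acting at H/3 = 2.067 m above the base.
FS_sliding = μW / P_a = 0.49×342.2 / 107.7 = 1.556.

1.56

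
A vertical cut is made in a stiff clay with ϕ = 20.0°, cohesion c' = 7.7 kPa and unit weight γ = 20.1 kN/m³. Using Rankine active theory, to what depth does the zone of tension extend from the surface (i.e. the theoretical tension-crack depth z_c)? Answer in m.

K_a = tan²(45° − 20.0°/2) = 0.4903; √K_a = 0.7002.
The active pressure is zero where K_a γ z = 2c√K_a, so z_c = 2c/(γ√K_a) = 2×7.7/(20.1×0.7002) = 1.094 m.

1.09 m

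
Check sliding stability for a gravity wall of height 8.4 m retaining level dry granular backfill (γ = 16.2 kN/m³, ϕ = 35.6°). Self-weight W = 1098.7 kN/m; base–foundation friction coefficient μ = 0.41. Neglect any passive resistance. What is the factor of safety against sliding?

2.98

K_a = tan²(45° − 35.6°/2) = 0.2641.
P_a = ½K_aγH² = 0.5×0.2641×16.2×8.4² = 151.0 kN/m, acting at H/3 = 2.800 m above the base.
FS_sliding = μW / P_a = 0.41×1098.7 / 151.0 = 2.984.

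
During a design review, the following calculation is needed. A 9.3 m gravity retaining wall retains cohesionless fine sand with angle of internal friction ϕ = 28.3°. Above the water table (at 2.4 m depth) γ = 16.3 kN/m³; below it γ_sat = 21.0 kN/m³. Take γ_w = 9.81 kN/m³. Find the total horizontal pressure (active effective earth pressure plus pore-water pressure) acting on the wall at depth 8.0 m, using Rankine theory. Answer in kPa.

K_a = (1 − sin φ)/(1 + sin φ) = 0.3568.
γ' = 21.0 − 9.81 = 11.19 kN/m³.
Effective vertical stress at 8.0 m: σ'_v = 16.3×2.4 + 11.19×5.60 = 101.8 kPa.
σ'_h = K_a σ'_v = 0.3568 × 101.8 = 36.31 kPa; u = γ_w × 5.60 = 54.94 kPa.
Total σ_h = 36.31 + 54.94 = 91.25 kPa.

91.2 kPa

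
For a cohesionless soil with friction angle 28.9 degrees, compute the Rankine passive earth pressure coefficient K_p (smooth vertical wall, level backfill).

2.87

K_p = (1 + sin φ)/(1 − sin φ) = tan²(45° + 28.9°/2) = 2.871.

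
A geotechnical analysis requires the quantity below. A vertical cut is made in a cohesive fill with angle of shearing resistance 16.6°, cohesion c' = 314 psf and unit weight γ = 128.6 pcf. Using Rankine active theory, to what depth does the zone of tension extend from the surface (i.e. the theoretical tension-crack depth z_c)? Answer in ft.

6.55 ft

K_a = tan²(45° − 16.6°/2) = 0.5556; √K_a = 0.7454.
The active pressure is zero where K_a γ z = 2c√K_a, so z_c = 2c/(γ√K_a) = 2×314/(128.6×0.7454) = 6.552 ft.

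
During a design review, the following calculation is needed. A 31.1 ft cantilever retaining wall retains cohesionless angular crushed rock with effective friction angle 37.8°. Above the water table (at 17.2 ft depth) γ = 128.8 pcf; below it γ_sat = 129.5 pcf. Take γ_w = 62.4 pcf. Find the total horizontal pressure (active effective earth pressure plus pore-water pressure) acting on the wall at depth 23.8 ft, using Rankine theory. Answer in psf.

K_a = (1 − sin φ)/(1 + sin φ) = 0.2400.
γ' = 129.5 − 62.4 = 67.10 pcf.
Effective vertical stress at 23.8 ft: σ'_v = 128.8×17.2 + 67.10×6.60 = 2658 psf.
σ'_h = K_a σ'_v = 0.2400 × 2658 = 638.0 psf; u = γ_w × 6.60 = 411.8 psf.
Total σ_h = 638.0 + 411.8 = 1050 psf.

1050 psf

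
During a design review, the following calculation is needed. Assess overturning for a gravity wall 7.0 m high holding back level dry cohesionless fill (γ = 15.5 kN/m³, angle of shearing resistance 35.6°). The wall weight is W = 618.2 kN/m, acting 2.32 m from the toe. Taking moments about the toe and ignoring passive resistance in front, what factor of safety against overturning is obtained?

K_a = tan²(45° − 35.6°/2) = 0.2641.
P_a = ½K_aγH² = 0.5×0.2641×15.5×7.0² = 100.3 kN/m, acting at H/3 = 2.333 m above the base.
Overturning moment M_o = P_a × H/3 = 100.3 × 2.333 = 234.0.
Resisting moment M_r = W × 2.32 = 618.2 × 2.32 = 1434.
FS_overturning = M_r/M_o = 1434/234.0 = 6.128.

6.13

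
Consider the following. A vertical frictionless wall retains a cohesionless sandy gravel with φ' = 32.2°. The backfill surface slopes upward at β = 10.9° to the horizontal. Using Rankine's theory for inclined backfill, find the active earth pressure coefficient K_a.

0.321

K_a = cos β · (cos β − √(cos²β − cos²φ)) / (cos β + √(cos²β − cos²φ)).
cos β = 0.9820, cos φ = 0.8462, √(cos²β − cos²φ) = 0.4982.
K_a = 0.9820 × (0.9820 − 0.4982)/(0.9820 + 0.4982) = 0.3209.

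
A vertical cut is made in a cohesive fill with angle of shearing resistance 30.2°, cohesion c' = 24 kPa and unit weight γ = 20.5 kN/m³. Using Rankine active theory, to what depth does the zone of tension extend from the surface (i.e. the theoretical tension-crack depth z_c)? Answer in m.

K_a = tan²(45° − 30.2°/2) = 0.3307; √K_a = 0.5750.
The active pressure is zero where K_a γ z = 2c√K_a, so z_c = 2c/(γ√K_a) = 2×24/(20.5×0.5750) = 4.072 m.

4.07 m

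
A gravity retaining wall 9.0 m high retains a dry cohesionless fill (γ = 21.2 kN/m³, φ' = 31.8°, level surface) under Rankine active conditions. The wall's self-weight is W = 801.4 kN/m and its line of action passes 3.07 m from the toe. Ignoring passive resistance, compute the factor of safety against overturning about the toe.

3.08

K_a = tan²(45° − 31.8°/2) = 0.3098.
P_a = ½K_aγH² = 0.5×0.3098×21.2×9.0² = 266.0 kN/m, acting at H/3 = 3.000 m above the base.
Overturning moment M_o = P_a × H/3 = 266.0 × 3.000 = 798.0.
Resisting moment M_r = W × 3.07 = 801.4 × 3.07 = 2460.
FS_overturning = M_r/M_o = 2460/798.0 = 3.083.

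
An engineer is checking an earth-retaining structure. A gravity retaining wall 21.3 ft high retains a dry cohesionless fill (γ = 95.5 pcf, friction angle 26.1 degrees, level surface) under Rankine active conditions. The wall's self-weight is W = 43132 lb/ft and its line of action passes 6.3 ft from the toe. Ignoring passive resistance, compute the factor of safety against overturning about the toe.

4.54

K_a = tan²(45° − 26.1°/2) = 0.3889.
P_a = ½K_aγH² = 0.5×0.3889×95.5×21.3² = 8426 lb/ft, acting at H/3 = 7.100 ft above the base.
Overturning moment M_o = P_a × H/3 = 8426 × 7.100 = 59820.
Resisting moment M_r = W × 6.3 = 43132 × 6.3 = 271700.
FS_overturning = M_r/M_o = 271700/59820 = 4.542.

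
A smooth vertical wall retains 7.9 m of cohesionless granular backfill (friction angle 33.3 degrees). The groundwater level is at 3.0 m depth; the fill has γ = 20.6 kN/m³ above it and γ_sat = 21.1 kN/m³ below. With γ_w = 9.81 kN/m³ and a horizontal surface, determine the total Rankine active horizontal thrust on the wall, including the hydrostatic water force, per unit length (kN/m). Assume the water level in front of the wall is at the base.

272 kN/m

K_a = tan²(45° − φ/2) = 0.2911.
γ' = 21.1 − 9.81 = 11.29 kN/m³. Depth below WT = 4.9 m.
σ'_h at WT = K_a γ d_w = 17.99 kPa; at base = 17.99 + K_a γ' × 4.9 = 34.10 kPa.
P₁ (0–3.0 m) = ½×17.99×3.0 = 26.99. P₂ (3.0–7.9 m) = ½(17.99+34.10)×4.9 = 127.6.
P_w = ½ γ_w h₂² = 0.5×9.81×4.9² = 117.8. Total = 26.99+127.6+117.8 = 272.4 kN/m.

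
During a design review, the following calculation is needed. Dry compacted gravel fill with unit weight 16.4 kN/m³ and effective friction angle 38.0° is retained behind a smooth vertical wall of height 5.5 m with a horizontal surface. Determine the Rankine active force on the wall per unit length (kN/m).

K_a = tan²(45° − φ/2) = 0.2379.
P_a = ½ K_a γ H² = 0.5 × 0.2379 × 16.4 × 5.5² = 59.01 kN/m.

59.0 kN/m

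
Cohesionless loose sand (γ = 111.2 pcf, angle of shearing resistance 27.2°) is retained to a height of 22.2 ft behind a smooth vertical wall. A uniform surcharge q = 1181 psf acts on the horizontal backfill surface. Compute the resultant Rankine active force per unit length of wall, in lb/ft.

K_a = tan²(45° − φ/2) = 0.3726.
Soil triangle: ½ K_a γ H² = 0.5×0.3726×111.2×22.2² = 10210 lb/ft.
Surcharge rectangle: K_a q H = 0.3726×1181×22.2 = 9769 lb/ft.
Total = 10210 + 9769 = 19980 lb/ft.

20000 lb/ft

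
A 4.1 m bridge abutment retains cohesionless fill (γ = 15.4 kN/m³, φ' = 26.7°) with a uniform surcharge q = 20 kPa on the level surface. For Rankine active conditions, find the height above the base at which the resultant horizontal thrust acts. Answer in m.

1.63 m

K_a = 0.3800.
Triangular part P₁ = ½K_aγH² = 49.18 at H/3 = 1.367 m; rectangular part P₂ = K_a q H = 31.16 at H/2 = 2.050 m.
ȳ = (P₁·1.367 + P₂·2.050)/(P₁+P₂) = 1.632 m.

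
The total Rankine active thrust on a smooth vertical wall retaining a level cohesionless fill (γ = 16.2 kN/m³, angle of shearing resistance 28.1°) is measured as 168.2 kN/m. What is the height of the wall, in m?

7.60 m

K_a = 0.3596. P_a = ½ K_a γ H² ⇒ H = √(2P_a/(K_a γ)).
H = √(2×168.2/(0.3596×16.2)) = 7.599 m.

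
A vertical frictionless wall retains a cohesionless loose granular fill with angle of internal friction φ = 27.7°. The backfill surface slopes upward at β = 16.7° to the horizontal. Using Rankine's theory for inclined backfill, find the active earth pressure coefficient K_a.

K_a = cos β · (cos β − √(cos²β − cos²φ)) / (cos β + √(cos²β − cos²φ)).
cos β = 0.9578, cos φ = 0.8854, √(cos²β − cos²φ) = 0.3654.
K_a = 0.9578 × (0.9578 − 0.3654)/(0.9578 + 0.3654) = 0.4289.

0.429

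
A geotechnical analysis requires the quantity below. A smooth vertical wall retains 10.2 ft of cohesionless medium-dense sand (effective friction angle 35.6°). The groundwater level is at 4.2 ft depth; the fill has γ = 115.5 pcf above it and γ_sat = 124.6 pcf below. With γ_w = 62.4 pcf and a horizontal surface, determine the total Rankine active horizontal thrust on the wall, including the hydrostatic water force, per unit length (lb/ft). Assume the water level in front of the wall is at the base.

2460 lb/ft

K_a = tan²(45° − φ/2) = 0.2641.
γ' = 124.6 − 62.4 = 62.20 pcf. Depth below WT = 6.0 ft.
σ'_h at WT = K_a γ d_w = 128.1 psf; at base = 128.1 + K_a γ' × 6.0 = 226.7 psf.
P₁ (0–4.2 ft) = ½×128.1×4.2 = 269.1. P₂ (4.2–10.2 ft) = ½(128.1+226.7)×6.0 = 1064.
P_w = ½ γ_w h₂² = 0.5×62.4×6.0² = 1123. Total = 269.1+1064+1123 = 2457 lb/ft.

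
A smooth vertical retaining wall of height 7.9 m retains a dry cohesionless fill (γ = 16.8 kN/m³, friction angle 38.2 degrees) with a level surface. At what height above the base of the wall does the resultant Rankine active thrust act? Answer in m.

K_a = 0.2358.
The pressure distribution is triangular, so the resultant acts at H/3 above the base = 7.9/3 = 2.633 m.

2.63 m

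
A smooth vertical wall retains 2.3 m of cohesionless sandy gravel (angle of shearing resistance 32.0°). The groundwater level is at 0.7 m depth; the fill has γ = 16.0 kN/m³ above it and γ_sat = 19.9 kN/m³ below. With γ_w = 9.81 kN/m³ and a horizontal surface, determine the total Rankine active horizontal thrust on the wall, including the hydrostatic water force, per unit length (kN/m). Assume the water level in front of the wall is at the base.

23.2 kN/m

K_a = tan²(45° − φ/2) = 0.3073.
γ' = 19.9 − 9.81 = 10.09 kN/m³. Depth below WT = 1.6 m.
σ'_h at WT = K_a γ d_w = 3.441 kPa; at base = 3.441 + K_a γ' × 1.6 = 8.402 kPa.
P₁ (0–0.7 m) = ½×3.441×0.7 = 1.204. P₂ (0.7–2.3 m) = ½(3.441+8.402)×1.6 = 9.474.
P_w = ½ γ_w h₂² = 0.5×9.81×1.6² = 12.56. Total = 1.204+9.474+12.56 = 23.24 kN/m.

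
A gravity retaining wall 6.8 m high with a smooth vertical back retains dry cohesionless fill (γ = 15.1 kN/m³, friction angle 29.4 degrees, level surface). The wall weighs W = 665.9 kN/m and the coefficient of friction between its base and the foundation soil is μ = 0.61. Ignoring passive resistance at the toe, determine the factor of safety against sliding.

K_a = tan²(45° − 29.4°/2) = 0.3415.
P_a = ½K_aγH² = 0.5×0.3415×15.1×6.8² = 119.2 kN/m, acting at H/3 = 2.267 m above the base.
FS_sliding = μW / P_a = 0.61×665.9 / 119.2 = 3.407.

3.41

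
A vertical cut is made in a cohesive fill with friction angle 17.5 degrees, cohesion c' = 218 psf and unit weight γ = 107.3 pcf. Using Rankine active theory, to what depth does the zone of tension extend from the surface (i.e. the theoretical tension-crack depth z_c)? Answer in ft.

K_a = tan²(45° − 17.5°/2) = 0.5376; √K_a = 0.7332.
The active pressure is zero where K_a γ z = 2c√K_a, so z_c = 2c/(γ√K_a) = 2×218/(107.3×0.7332) = 5.542 ft.

5.54 ft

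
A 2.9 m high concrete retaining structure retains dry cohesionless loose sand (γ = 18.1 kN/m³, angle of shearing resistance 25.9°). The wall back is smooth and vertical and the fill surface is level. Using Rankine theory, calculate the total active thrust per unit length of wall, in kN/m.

29.8 kN/m

K_a = tan²(45° − φ/2) = 0.3920.
P_a = ½ K_a γ H² = 0.5 × 0.3920 × 18.1 × 2.9² = 29.83 kN/m.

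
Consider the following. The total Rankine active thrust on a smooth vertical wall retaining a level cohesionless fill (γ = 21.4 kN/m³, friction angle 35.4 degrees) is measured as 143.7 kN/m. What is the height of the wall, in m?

K_a = 0.2664. P_a = ½ K_a γ H² ⇒ H = √(2P_a/(K_a γ)).
H = √(2×143.7/(0.2664×21.4)) = 7.100 m.

7.10 m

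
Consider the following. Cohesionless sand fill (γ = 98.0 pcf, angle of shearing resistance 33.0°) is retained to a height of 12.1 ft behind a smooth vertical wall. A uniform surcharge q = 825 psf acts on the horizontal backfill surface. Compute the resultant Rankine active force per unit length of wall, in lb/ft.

5060 lb/ft

K_a = tan²(45° − φ/2) = 0.2948.
Soil triangle: ½ K_a γ H² = 0.5×0.2948×98.0×12.1² = 2115 lb/ft.
Surcharge rectangle: K_a q H = 0.2948×825×12.1 = 2943 lb/ft.
Total = 2115 + 2943 = 5058 lb/ft.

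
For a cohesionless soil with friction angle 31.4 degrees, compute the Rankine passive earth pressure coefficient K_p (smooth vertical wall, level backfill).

K_p = (1 + sin φ)/(1 − sin φ) = tan²(45° + 31.4°/2) = 3.175.

3.18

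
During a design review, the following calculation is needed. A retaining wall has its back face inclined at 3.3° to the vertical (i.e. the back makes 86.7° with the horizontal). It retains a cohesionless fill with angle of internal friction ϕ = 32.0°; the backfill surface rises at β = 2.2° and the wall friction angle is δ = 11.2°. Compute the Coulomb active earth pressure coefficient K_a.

0.314

K_a = sin²(α+φ) / [sin²α · sin(α−δ) · (1 + √{sin(φ+δ)sin(φ−β) / (sin(α−δ)sin(α+β))})²].
With α = 86.7°, φ = 32.0°, δ = 11.2°, β = 2.2°: K_a = 0.3143.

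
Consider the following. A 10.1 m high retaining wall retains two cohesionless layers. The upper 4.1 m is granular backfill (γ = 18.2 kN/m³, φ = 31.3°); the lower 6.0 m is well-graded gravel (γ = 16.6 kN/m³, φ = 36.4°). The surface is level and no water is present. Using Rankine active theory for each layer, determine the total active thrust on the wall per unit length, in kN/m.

K_a1 = tan²(45°−31.3°/2) = 0.3162; K_a2 = tan²(45°−36.4°/2) = 0.2552.
Layer 1: σ at base = K_a1 γ₁ h₁ = 23.60 kPa; P₁ = ½×23.60×4.1 = 48.37.
Layer 2: σ_v at top = γ₁h₁ = 74.62; σ_h top = K_a2×74.62 = 19.04; σ_h base = K_a2×(74.62+16.6×6.0) = 44.45.
P₂ = ½(19.04+44.45)×6.0 = 190.5. Total P_a = 48.37+190.5 = 238.9 kN/m.

239 kN/m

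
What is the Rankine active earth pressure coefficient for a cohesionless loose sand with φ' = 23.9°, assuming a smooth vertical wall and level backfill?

0.423

K_a = (1 − sin φ)/(1 + sin φ) = (1 − sin 23.9°)/(1 + sin 23.9°) = 0.4233.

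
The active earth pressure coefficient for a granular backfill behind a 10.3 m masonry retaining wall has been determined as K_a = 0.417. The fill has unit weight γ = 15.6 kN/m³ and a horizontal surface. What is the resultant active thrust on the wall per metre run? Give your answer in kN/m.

345 kN/m

P = ½ K_a γ H² = 0.5 × 0.417 × 15.6 × 10.3² = 345.1 kN/m.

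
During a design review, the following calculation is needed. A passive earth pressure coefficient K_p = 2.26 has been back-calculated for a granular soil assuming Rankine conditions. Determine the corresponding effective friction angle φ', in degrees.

K_p = (1+sin φ)/(1−sin φ) ⇒ sin φ = (K_p − 1)/(K_p + 1) = 0.3865.
φ = arcsin(0.3865) = 22.74°.

22.7°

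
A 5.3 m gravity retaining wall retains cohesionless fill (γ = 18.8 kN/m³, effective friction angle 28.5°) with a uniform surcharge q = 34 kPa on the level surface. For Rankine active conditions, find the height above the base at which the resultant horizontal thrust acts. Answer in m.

K_a = 0.3540.
Triangular part P₁ = ½K_aγH² = 93.46 at H/3 = 1.767 m; rectangular part P₂ = K_a q H = 63.78 at H/2 = 2.650 m.
ȳ = (P₁·1.767 + P₂·2.650)/(P₁+P₂) = 2.125 m.

2.12 m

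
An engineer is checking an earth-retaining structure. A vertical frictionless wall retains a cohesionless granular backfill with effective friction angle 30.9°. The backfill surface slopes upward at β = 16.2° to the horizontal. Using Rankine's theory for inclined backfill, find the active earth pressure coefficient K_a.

K_a = cos β · (cos β − √(cos²β − cos²φ)) / (cos β + √(cos²β − cos²φ)).
cos β = 0.9603, cos φ = 0.8581, √(cos²β − cos²φ) = 0.4311.
K_a = 0.9603 × (0.9603 − 0.4311)/(0.9603 + 0.4311) = 0.3652.

0.365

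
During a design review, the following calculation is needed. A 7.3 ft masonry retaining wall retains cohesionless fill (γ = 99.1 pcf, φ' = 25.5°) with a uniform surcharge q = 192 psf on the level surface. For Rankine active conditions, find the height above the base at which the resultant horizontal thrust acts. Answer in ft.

2.86 ft

K_a = 0.3981.
Triangular part P₁ = ½K_aγH² = 1051 at H/3 = 2.433 ft; rectangular part P₂ = K_a q H = 558.0 at H/2 = 3.650 ft.
ȳ = (P₁·2.433 + P₂·3.650)/(P₁+P₂) = 2.855 ft.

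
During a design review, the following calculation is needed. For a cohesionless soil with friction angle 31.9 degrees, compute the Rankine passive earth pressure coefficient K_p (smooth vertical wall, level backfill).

K_p = (1 + sin φ)/(1 − sin φ) = tan²(45° + 31.9°/2) = 3.241.

3.24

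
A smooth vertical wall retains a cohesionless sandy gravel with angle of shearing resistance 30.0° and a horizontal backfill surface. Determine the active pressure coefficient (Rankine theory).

K_a = (1 − sin φ)/(1 + sin φ) = (1 − sin 30.0°)/(1 + sin 30.0°) = 0.3333.

0.333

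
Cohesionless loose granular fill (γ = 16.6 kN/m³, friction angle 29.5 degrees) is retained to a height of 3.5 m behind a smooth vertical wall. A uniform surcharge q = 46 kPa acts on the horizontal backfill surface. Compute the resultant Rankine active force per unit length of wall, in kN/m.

K_a = tan²(45° − φ/2) = 0.3401.
Soil triangle: ½ K_a γ H² = 0.5×0.3401×16.6×3.5² = 34.58 kN/m.
Surcharge rectangle: K_a q H = 0.3401×46×3.5 = 54.76 kN/m.
Total = 34.58 + 54.76 = 89.34 kN/m.

89.3 kN/m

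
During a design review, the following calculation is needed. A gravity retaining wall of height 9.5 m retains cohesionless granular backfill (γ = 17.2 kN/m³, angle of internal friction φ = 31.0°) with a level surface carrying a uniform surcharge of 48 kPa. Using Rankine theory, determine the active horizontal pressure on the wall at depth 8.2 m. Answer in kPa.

K_a = (1 − sin φ)/(1 + sin φ) = 0.3201.
σ_v = γz + q = 17.2 × 8.2 + 48 = 189.0 kPa.
σ_h = K_a σ_v = 0.3201 × 189.0 = 60.51 kPa.

60.5 kPa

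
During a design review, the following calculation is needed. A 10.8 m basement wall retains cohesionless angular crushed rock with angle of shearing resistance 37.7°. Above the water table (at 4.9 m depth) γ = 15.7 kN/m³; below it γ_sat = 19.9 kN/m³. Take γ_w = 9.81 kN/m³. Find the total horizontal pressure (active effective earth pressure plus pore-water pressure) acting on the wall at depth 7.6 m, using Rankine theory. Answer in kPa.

51.6 kPa

K_a = (1 − sin φ)/(1 + sin φ) = 0.2411.
γ' = 19.9 − 9.81 = 10.09 kN/m³.
Effective vertical stress at 7.6 m: σ'_v = 15.7×4.9 + 10.09×2.70 = 104.2 kPa.
σ'_h = K_a σ'_v = 0.2411 × 104.2 = 25.11 kPa; u = γ_w × 2.70 = 26.49 kPa.
Total σ_h = 25.11 + 26.49 = 51.60 kPa.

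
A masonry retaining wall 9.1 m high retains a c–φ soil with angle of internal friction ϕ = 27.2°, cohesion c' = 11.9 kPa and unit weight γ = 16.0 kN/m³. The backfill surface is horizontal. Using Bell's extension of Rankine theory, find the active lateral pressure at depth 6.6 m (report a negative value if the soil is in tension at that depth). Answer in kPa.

24.8 kPa

K_a = (1 − sin φ)/(1 + sin φ) = 0.3726.
σ_a = K_a γ z − 2c√K_a = 0.3726×16.0×6.6 − 2×11.9×0.6104 = 24.82 kPa.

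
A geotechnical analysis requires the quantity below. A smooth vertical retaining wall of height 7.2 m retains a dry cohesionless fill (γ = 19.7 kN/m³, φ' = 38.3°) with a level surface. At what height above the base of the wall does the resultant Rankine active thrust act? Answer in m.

K_a = 0.2347.
The pressure distribution is triangular, so the resultant acts at H/3 above the base = 7.2/3 = 2.400 m.

2.40 m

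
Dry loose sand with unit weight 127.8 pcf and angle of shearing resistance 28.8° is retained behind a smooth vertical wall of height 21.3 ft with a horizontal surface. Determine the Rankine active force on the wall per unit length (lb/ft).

K_a = tan²(45° − φ/2) = 0.3498.
P_a = ½ K_a γ H² = 0.5 × 0.3498 × 127.8 × 21.3² = 10140 lb/ft.

10100 lb/ft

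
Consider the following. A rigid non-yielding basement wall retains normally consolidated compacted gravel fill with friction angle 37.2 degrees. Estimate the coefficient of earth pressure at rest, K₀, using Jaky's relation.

0.395

K₀ = 1 − sin φ' = 1 − sin 37.2° = 0.3954.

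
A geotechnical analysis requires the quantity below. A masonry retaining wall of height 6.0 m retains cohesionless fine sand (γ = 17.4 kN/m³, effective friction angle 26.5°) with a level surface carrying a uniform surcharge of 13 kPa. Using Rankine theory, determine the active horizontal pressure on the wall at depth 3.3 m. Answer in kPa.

27.0 kPa

K_a = (1 − sin φ)/(1 + sin φ) = 0.3829.
σ_v = γz + q = 17.4 × 3.3 + 13 = 70.42 kPa.
σ_h = K_a σ_v = 0.3829 × 70.42 = 26.97 kPa.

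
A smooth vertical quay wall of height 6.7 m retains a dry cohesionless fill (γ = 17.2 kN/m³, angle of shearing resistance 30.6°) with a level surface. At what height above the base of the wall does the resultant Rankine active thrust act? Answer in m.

K_a = 0.3253.
The pressure distribution is triangular, so the resultant acts at H/3 above the base = 6.7/3 = 2.233 m.

2.23 m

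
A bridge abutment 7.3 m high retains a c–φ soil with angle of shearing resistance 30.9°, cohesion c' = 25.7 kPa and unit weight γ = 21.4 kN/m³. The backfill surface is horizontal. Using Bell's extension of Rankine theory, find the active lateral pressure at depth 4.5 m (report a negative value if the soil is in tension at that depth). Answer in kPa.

1.81 kPa

K_a = (1 − sin φ)/(1 + sin φ) = 0.3214.
σ_a = K_a γ z − 2c√K_a = 0.3214×21.4×4.5 − 2×25.7×0.5669 = 1.811 kPa.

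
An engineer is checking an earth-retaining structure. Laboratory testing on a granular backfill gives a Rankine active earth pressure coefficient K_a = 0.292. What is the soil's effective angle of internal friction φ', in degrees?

K_a = tan²(45° − φ/2) ⇒ 45° − φ/2 = arctan(√0.292) = 28.39°.
φ = 2(45° − 28.39°) = 33.23°.

33.2°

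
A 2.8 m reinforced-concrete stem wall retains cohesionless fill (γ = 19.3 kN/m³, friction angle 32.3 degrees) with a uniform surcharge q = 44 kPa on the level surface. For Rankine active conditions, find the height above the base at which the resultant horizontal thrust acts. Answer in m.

1.22 m

K_a = 0.3035.
Triangular part P₁ = ½K_aγH² = 22.96 at H/3 = 0.9333 m; rectangular part P₂ = K_a q H = 37.39 at H/2 = 1.400 m.
ȳ = (P₁·0.9333 + P₂·1.400)/(P₁+P₂) = 1.222 m.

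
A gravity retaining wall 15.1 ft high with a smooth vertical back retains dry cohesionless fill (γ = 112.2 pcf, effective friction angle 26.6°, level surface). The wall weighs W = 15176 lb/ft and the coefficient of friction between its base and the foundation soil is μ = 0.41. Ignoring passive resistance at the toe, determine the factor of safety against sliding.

K_a = tan²(45° − 26.6°/2) = 0.3814.
P_a = ½K_aγH² = 0.5×0.3814×112.2×15.1² = 4879 lb/ft, acting at H/3 = 5.033 ft above the base.
FS_sliding = μW / P_a = 0.41×15176 / 4879 = 1.275.

1.28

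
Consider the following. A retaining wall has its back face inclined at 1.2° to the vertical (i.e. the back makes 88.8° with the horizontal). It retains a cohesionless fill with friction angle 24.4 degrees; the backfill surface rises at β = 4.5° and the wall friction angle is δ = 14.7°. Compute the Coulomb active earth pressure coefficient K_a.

0.405

K_a = sin²(α+φ) / [sin²α · sin(α−δ) · (1 + √{sin(φ+δ)sin(φ−β) / (sin(α−δ)sin(α+β))})²].
With α = 88.8°, φ = 24.4°, δ = 14.7°, β = 4.5°: K_a = 0.4051.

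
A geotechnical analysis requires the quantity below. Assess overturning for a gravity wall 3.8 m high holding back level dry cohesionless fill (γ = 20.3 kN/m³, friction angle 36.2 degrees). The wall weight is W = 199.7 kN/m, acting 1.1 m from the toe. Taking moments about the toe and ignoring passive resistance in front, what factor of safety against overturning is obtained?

4.60

K_a = tan²(45° − 36.2°/2) = 0.2574.
P_a = ½K_aγH² = 0.5×0.2574×20.3×3.8² = 37.72 kN/m, acting at H/3 = 1.267 m above the base.
Overturning moment M_o = P_a × H/3 = 37.72 × 1.267 = 47.78.
Resisting moment M_r = W × 1.1 = 199.7 × 1.1 = 219.7.
FS_overturning = M_r/M_o = 219.7/47.78 = 4.597.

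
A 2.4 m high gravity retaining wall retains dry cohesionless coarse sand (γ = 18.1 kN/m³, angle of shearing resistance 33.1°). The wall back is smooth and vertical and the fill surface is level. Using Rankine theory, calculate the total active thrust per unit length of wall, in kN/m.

K_a = tan²(45° − φ/2) = 0.2936.
P_a = ½ K_a γ H² = 0.5 × 0.2936 × 18.1 × 2.4² = 15.30 kN/m.

15.3 kN/m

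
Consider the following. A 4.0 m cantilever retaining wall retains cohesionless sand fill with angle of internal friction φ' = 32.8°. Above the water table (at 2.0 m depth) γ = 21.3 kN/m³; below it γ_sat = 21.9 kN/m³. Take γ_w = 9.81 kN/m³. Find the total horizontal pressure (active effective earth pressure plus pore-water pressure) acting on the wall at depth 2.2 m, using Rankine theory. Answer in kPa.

15.3 kPa

K_a = (1 − sin φ)/(1 + sin φ) = 0.2973.
γ' = 21.9 − 9.81 = 12.09 kN/m³.
Effective vertical stress at 2.2 m: σ'_v = 21.3×2.0 + 12.09×0.200 = 45.02 kPa.
σ'_h = K_a σ'_v = 0.2973 × 45.02 = 13.38 kPa; u = γ_w × 0.200 = 1.962 kPa.
Total σ_h = 13.38 + 1.962 = 15.34 kPa.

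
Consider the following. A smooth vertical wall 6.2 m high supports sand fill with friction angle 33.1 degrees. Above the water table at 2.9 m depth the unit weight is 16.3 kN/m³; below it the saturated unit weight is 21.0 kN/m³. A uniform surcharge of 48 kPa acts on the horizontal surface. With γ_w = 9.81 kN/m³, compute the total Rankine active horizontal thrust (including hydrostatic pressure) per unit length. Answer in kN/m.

225 kN/m

K_a = tan²(45° − φ/2) = 0.2936.
γ' = 21.0 − 9.81 = 11.19 kN/m³. h₂ = H − d_w = 3.3 m.
σ'_h: at surface K_a·q = 14.09; at WT K_a(q+γd_w) = 27.97; at base K_a(q+γd_w+γ'h₂) = 38.81 kPa.
P₁ = ½(14.09+27.97)×2.9 = 60.99; P₂ = ½(27.97+38.81)×3.3 = 110.2; P_w = ½γ_w h₂² = 53.42.
Total = 60.99+110.2+53.42 = 224.6 kN/m.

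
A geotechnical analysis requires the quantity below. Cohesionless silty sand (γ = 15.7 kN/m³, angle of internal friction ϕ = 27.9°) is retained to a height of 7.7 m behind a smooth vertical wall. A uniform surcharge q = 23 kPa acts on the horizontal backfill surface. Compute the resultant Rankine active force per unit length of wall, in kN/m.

233 kN/m

K_a = tan²(45° − φ/2) = 0.3625.
Soil triangle: ½ K_a γ H² = 0.5×0.3625×15.7×7.7² = 168.7 kN/m.
Surcharge rectangle: K_a q H = 0.3625×23×7.7 = 64.19 kN/m.
Total = 168.7 + 64.19 = 232.9 kN/m.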